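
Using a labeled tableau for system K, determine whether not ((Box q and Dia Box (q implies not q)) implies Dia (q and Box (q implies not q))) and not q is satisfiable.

No, unsatisfiable

1. not ((Box q and Dia Box (q implies not q)) implies Dia (q and Box (q implies not q))) and not q, w0
2. not ((Box q and Dia Box (q implies not q)) implies Dia (q and Box (q implies not q))), w0
3. not q, w0
4. Box q and Dia Box (q implies not q), w0
5. not Dia (q and Box (q implies not q)), w0
6. Box q, w0
7. Dia Box (q implies not q), w0
8. Box (q implies not q), w1
9. not (q and Box (q implies not q)), w1
10. q, w1
11. not Box (q implies not q), w1
12. not (q implies not q), w2
13. q, w2
14. q implies not q, w2
15. not q, w2
Accessibility: w0Rw1, w1Rw2
Branch closes: q and not q both at w2.
(One branch shown.) All branches close.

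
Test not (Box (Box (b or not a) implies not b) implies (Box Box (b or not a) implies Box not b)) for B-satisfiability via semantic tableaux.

1. not (Box (Box (b or not a) implies not b) implies (Box Box (b or not a) implies Box not b)), 0
2. Box (Box (b or not a) implies not b), 0
3. not (Box Box (b or not a) implies Box not b), 0
4. Box Box (b or not a), 0
5. not Box not b, 0
6. Box (b or not a) implies not b, 0
7. Box (b or not a), 0
8. b or not a, 0
9. not Box (b or not a), 0
10. not a, 0
11. b, 1
12. Box (b or not a) implies not b, 1
13. Box (b or not a), 1
14. b or not a, 1
15. not Box (b or not a), 1
16. not a, 1
17. not (b or not a), 2
18. not b, 2
19. a, 2
20. Box (b or not a) implies not b, 2
21. Box (b or not a), 2
22. b or not a, 2
23. not a, 2
Accessibility: 0R0, 0R1, 0R2, 1R0, 1R1, 2R0, 2R2
Branch closes: a and not a both at 2.
All branches of the tableau close; one closing branch shown above.

Unsatisfiable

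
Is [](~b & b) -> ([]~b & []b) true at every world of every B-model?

Tableau for the negation ~([](~b & b) -> ([]~b & []b)):
1. ~([](~b & b) -> ([]~b & []b)), u
2. [](~b & b), u
3. ~([]~b & []b), u
4. ~b & b, u
5. ~b, u
6. b, u
Accessibility: uRu
Branch closes: b and ~b both at u.
Every branch of the negation's tableau closes; the branch above is one of them.

Valid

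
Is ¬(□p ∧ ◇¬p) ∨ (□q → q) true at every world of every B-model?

Yes, valid

Tableau for the negation ¬(¬(□p ∧ ◇¬p) ∨ (□q → q)):
1. ¬(¬(□p ∧ ◇¬p) ∨ (□q → q)), w0
2. □p ∧ ◇¬p, w0
3. ¬(□q → q), w0
4. □p, w0
5. ◇¬p, w0
6. □q, w0
7. ¬q, w0
8. p, w0
9. q, w0
Accessibility: w0Rw0
Branch closes: q and ¬q both at w0.
All branches of the negation close; one closing branch shown above.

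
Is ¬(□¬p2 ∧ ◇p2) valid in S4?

Valid

Tableau for the negation □¬p2 ∧ ◇p2:
1. □¬p2 ∧ ◇p2, w0
2. □¬p2, w0
3. ◇p2, w0
4. ¬p2, w0
5. p2, w1
6. ¬p2, w1
Accessibility: w0Rw0, w0Rw1, w1Rw1
Branch closes: p2 and ¬p2 both at w1.
Every branch of the negation's tableau closes; the branch above is one of them.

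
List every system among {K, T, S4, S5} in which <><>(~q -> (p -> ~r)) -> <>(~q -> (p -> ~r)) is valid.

S4-tableau for the negation ~(<><>(~q -> (p -> ~r)) -> <>(~q -> (p -> ~r))):
1. ~(<><>(~q -> (p -> ~r)) -> <>(~q -> (p -> ~r))), 0
2. <><>(~q -> (p -> ~r)), 0
3. ~<>(~q -> (p -> ~r)), 0
4. ~(~q -> (p -> ~r)), 0
5. ~q, 0
6. ~(p -> ~r), 0
7. p, 0
8. r, 0
9. <>(~q -> (p -> ~r)), 1
10. ~(~q -> (p -> ~r)), 1
11. ~q, 1
12. ~(p -> ~r), 1
13. p, 1
14. r, 1
15. ~q -> (p -> ~r), 2
16. ~(~q -> (p -> ~r)), 2
17. ~q, 2
18. ~(p -> ~r), 2
19. p, 2
20. r, 2
21. p -> ~r, 2
22. ~r, 2
Accessibility: 0R0, 0R1, 0R2, 1R1, 1R2, 2R2
Branch closes: r and ~r both at 2.
Every branch closes (one shown): valid in S4, hence also in S5 (every theorem of S4 is a theorem of S5).
T-tableau for the negation ~(<><>(~q -> (p -> ~r)) -> <>(~q -> (p -> ~r))):
1. ~(<><>(~q -> (p -> ~r)) -> <>(~q -> (p -> ~r))), 0
2. <><>(~q -> (p -> ~r)), 0
3. ~<>(~q -> (p -> ~r)), 0
4. ~(~q -> (p -> ~r)), 0
5. ~q, 0
6. ~(p -> ~r), 0
7. p, 0
8. r, 0
9. <>(~q -> (p -> ~r)), 1
10. ~(~q -> (p -> ~r)), 1
11. ~q, 1
12. ~(p -> ~r), 1
13. p, 1
14. r, 1
15. ~q -> (p -> ~r), 2
16. p -> ~r, 2
17. ~r, 2
Accessibility: 0R0, 0R1, 1R1, 1R2, 2R2
Complete open branch: countermodel on a T-frame, so not valid in T, nor in K (the same frame is also a K-frame).

S4, S5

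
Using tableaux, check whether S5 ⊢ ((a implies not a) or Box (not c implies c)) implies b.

No, not valid

Tableau for the negation not (((a implies not a) or Box (not c implies c)) implies b):
1. not (((a implies not a) or Box (not c implies c)) implies b), 0
2. (a implies not a) or Box (not c implies c), 0
3. not b, 0
4. Box (not c implies c), 0
5. not c implies c, 0
6. c, 0
Accessibility: 0R0
The negation has an open branch (countermodel exists).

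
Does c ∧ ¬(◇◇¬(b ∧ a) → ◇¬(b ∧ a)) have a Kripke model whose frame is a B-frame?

Satisfiable

1. c ∧ ¬(◇◇¬(b ∧ a) → ◇¬(b ∧ a)), w0
2. c, w0   [∧-rule on 1]
3. ¬(◇◇¬(b ∧ a) → ◇¬(b ∧ a)), w0   [∧-rule on 1]
4. ◇◇¬(b ∧ a), w0   [¬→-rule on 3]
5. ¬◇¬(b ∧ a), w0   [¬→-rule on 3]
6. b ∧ a, w0   [¬◇-rule on 5 via w0Rw0]
7. b, w0   [∧-rule on 6]
8. a, w0   [∧-rule on 6]
9. ◇¬(b ∧ a), w1   [◇-rule on 4: fresh world w1, w0Rw1]
10. b ∧ a, w1   [¬◇-rule on 5 via w0Rw1]
11. b, w1   [∧-rule on 10]
12. a, w1   [∧-rule on 10]
13. ¬(b ∧ a), w2   [◇-rule on 9: fresh world w2, w1Rw2]
14. ¬a, w2   [¬∧-rule on 13 (branches; this branch)]
Accessibility: w0Rw0, w0Rw1, w1Rw0, w1Rw1, w1Rw2, w2Rw1, w2Rw2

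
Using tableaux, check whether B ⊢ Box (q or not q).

Valid

Tableau for the negation not Box (q or not q):
1. not Box (q or not q), 0
2. not (q or not q), 1
3. not q, 1
4. q, 1
Accessibility: 0R0, 0R1, 1R0, 1R1
Branch closes: q and not q both at 1.
All branches of the negation close; one closing branch shown above.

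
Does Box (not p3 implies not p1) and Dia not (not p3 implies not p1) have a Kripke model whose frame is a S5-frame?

Unsatisfiable

1. Box (not p3 implies not p1) and Dia not (not p3 implies not p1), 0
2. Box (not p3 implies not p1), 0   [and-rule on 1]
3. Dia not (not p3 implies not p1), 0   [and-rule on 1]
4. not p3 implies not p1, 0   [Box-rule on 2 via 0R0]
5. not p1, 0   [implies-rule on 4 (branches; this branch)]
6. not (not p3 implies not p1), 1   [Dia-rule on 3: fresh world 1, 0R1]
7. not p3, 1   [neg-implies-rule on 6]
8. p1, 1   [neg-implies-rule on 6]
9. not p3 implies not p1, 1   [Box-rule on 2 via 0R1]
10. not p1, 1   [implies-rule on 9 (branches; this branch)]
Accessibility: 0R0, 0R1, 1R0, 1R1
Branch closes: p1 and not p1 both at 1.
All branches of the tableau close; one closing branch shown above.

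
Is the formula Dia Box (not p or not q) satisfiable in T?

1. Dia Box (not p or not q), u
2. Box (not p or not q), v   [Dia-rule on 1: fresh world v, uRv]
3. not p or not q, v   [Box-rule on 2 via vRv]
4. not q, v   [or-rule on 3 (branches; this branch)]
Accessibility: uRu, uRv, vRv

Satisfiable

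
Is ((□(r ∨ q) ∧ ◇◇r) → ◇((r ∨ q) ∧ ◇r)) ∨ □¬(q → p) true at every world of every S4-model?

Yes, valid

Tableau for the negation ¬(((□(r ∨ q) ∧ ◇◇r) → ◇((r ∨ q) ∧ ◇r)) ∨ □¬(q → p)):
1. ¬(((□(r ∨ q) ∧ ◇◇r) → ◇((r ∨ q) ∧ ◇r)) ∨ □¬(q → p)), u
2. ¬((□(r ∨ q) ∧ ◇◇r) → ◇((r ∨ q) ∧ ◇r)), u
3. ¬□¬(q → p), u
4. □(r ∨ q) ∧ ◇◇r, u
5. ¬◇((r ∨ q) ∧ ◇r), u
6. □(r ∨ q), u
7. ◇◇r, u
8. ¬((r ∨ q) ∧ ◇r), u
9. r ∨ q, u
10. ¬◇r, u
11. ¬r, u
12. q, u
13. q → p, v
14. ¬((r ∨ q) ∧ ◇r), v
15. r ∨ q, v
16. ¬r, v
17. p, v
18. ¬◇r, v
19. q, v
20. ◇r, w
21. ¬((r ∨ q) ∧ ◇r), w
22. r ∨ q, w
23. ¬r, w
24. ¬◇r, w
25. q, w
26. r, x
27. ¬((r ∨ q) ∧ ◇r), x
28. r ∨ q, x
29. ¬r, x
Accessibility: uRu, uRv, uRw, uRx, vRv, wRw, wRx, xRx
Branch closes: r and ¬r both at x.
All branches of the negation close; one closing branch shown above.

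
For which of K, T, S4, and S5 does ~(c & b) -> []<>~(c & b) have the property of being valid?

S5

S5-tableau for the negation ~(~(c & b) -> []<>~(c & b)):
1. ~(~(c & b) -> []<>~(c & b)), u
2. ~(c & b), u
3. ~[]<>~(c & b), u
4. ~b, u
5. ~<>~(c & b), v
6. c & b, u
7. c, u
8. b, u
Accessibility: uRu, uRv, vRu, vRv
Branch closes: b and ~b both at u.
Every branch closes (one shown): valid in S5.
S4-tableau for the negation ~(~(c & b) -> []<>~(c & b)):
1. ~(~(c & b) -> []<>~(c & b)), u
2. ~(c & b), u
3. ~[]<>~(c & b), u
4. ~b, u
5. ~<>~(c & b), v
6. c & b, v
7. c, v
8. b, v
Accessibility: uRu, uRv, vRv
Complete open branch: countermodel on an S4-frame, so not valid in S4, nor in K, T (the same frame is also a K-frame and a T-frame).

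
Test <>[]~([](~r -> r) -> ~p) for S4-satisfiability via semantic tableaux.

1. <>[]~([](~r -> r) -> ~p), 0
2. []~([](~r -> r) -> ~p), 1   [<>-rule on 1: fresh world 1, 0R1]
3. ~([](~r -> r) -> ~p), 1   [[]-rule on 2 via 1R1]
4. [](~r -> r), 1   [~->-rule on 3]
5. p, 1   [~->-rule on 3]
6. ~r -> r, 1   [[]-rule on 4 via 1R1]
7. r, 1   [->-rule on 6 (branches; this branch)]
Accessibility: 0R0, 0R1, 1R1

Yes, satisfiable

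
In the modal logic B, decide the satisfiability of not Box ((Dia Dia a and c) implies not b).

1. not Box ((Dia Dia a and c) implies not b), u
2. not ((Dia Dia a and c) implies not b), v
3. Dia Dia a and c, v
4. b, v
5. Dia Dia a, v
6. c, v
7. Dia a, w
8. a, x
Accessibility: uRu, uRv, vRu, vRv, vRw, wRv, wRw, wRx, xRw, xRx

Yes, satisfiable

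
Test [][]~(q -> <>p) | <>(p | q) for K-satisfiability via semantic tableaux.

Yes, satisfiable

1. [][]~(q -> <>p) | <>(p | q), w0
2. <>(p | q), w0
3. p | q, w1
4. q, w1
Accessibility: w0Rw1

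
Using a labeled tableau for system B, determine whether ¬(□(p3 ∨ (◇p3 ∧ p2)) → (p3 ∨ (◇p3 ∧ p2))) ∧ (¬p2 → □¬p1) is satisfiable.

1. ¬(□(p3 ∨ (◇p3 ∧ p2)) → (p3 ∨ (◇p3 ∧ p2))) ∧ (¬p2 → □¬p1), u
2. ¬(□(p3 ∨ (◇p3 ∧ p2)) → (p3 ∨ (◇p3 ∧ p2))), u
3. ¬p2 → □¬p1, u
4. □(p3 ∨ (◇p3 ∧ p2)), u
5. ¬(p3 ∨ (◇p3 ∧ p2)), u
6. ¬p3, u
7. ¬(◇p3 ∧ p2), u
8. p3 ∨ (◇p3 ∧ p2), u
9. □¬p1, u
10. ¬p1, u
11. ¬◇p3, u
12. ◇p3 ∧ p2, u
13. ◇p3, u
14. p2, u
15. p3, v
16. p3 ∨ (◇p3 ∧ p2), v
17. ¬p1, v
18. ¬p3, v
Accessibility: uRu, uRv, vRu, vRv
Branch closes: p3 and ¬p3 both at v.
(One branch shown.) All branches close.

Unsatisfiable (every branch closes)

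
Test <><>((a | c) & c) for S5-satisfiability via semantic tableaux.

Satisfiable

1. <><>((a | c) & c), w0
2. <>((a | c) & c), w1
3. (a | c) & c, w2
4. a | c, w2
5. c, w2
Accessibility: w0Rw0, w0Rw1, w0Rw2, w1Rw0, w1Rw1, w1Rw2, w2Rw0, w2Rw1, w2Rw2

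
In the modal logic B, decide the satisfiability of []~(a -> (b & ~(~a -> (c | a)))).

1. []~(a -> (b & ~(~a -> (c | a)))), u
2. ~(a -> (b & ~(~a -> (c | a)))), u
3. a, u
4. ~(b & ~(~a -> (c | a))), u
5. ~a -> (c | a), u
6. c | a, u
Accessibility: uRu

Satisfiable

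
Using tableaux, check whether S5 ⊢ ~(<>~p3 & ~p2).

No, not valid

Tableau for the negation <>~p3 & ~p2:
1. <>~p3 & ~p2, 0
2. <>~p3, 0
3. ~p2, 0
4. ~p3, 1
Accessibility: 0R0, 0R1, 1R0, 1R1
The negation has an open branch (countermodel exists).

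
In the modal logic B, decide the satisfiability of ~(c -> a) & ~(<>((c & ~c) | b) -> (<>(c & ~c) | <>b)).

1. ~(c -> a) & ~(<>((c & ~c) | b) -> (<>(c & ~c) | <>b)), w0
2. ~(c -> a), w0   [&-rule on 1]
3. ~(<>((c & ~c) | b) -> (<>(c & ~c) | <>b)), w0   [&-rule on 1]
4. c, w0   [~->-rule on 2]
5. ~a, w0   [~->-rule on 2]
6. <>((c & ~c) | b), w0   [~->-rule on 3]
7. ~(<>(c & ~c) | <>b), w0   [~->-rule on 3]
8. ~<>(c & ~c), w0   [~|-rule on 7]
9. ~<>b, w0   [~|-rule on 7]
10. ~(c & ~c), w0   [~<>-rule on 8 via w0Rw0]
11. ~b, w0   [~<>-rule on 9 via w0Rw0]
12. (c & ~c) | b, w1   [<>-rule on 6: fresh world w1, w0Rw1]
13. ~(c & ~c), w1   [~<>-rule on 8 via w0Rw1]
14. ~b, w1   [~<>-rule on 9 via w0Rw1]
15. c & ~c, w1   [|-rule on 12 (branches; this branch)]
16. c, w1   [&-rule on 15]
17. ~c, w1   [&-rule on 15]
Accessibility: w0Rw0, w0Rw1, w1Rw0, w1Rw1
Branch closes: c and ~c both at w1.
All branches of the tableau close; one closing branch shown above.

No, unsatisfiable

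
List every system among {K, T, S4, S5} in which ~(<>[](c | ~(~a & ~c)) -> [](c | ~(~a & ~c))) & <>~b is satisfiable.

S4-tableau for the formula:
1. ~(<>[](c | ~(~a & ~c)) -> [](c | ~(~a & ~c))) & <>~b, u
2. ~(<>[](c | ~(~a & ~c)) -> [](c | ~(~a & ~c))), u   [&-rule on 1]
3. <>~b, u   [&-rule on 1]
4. <>[](c | ~(~a & ~c)), u   [~->-rule on 2]
5. ~[](c | ~(~a & ~c)), u   [~->-rule on 2]
6. ~b, v   [<>-rule on 3: fresh world v, uRv]
7. [](c | ~(~a & ~c)), w   [<>-rule on 4: fresh world w, uRw]
8. c | ~(~a & ~c), w   [[]-rule on 7 via wRw]
9. ~(~a & ~c), w   [|-rule on 8 (branches; this branch)]
10. c, w   [~&-rule on 9 (branches; this branch)]
11. ~(c | ~(~a & ~c)), x   [~[]-rule on 5: fresh world x, uRx]
12. ~c, x   [~|-rule on 11]
13. ~a & ~c, x   [~|-rule on 11]
14. ~a, x   [&-rule on 13]
Accessibility: uRu, uRv, uRw, uRx, vRv, wRw, xRx
Complete open branch: satisfiable in S4, hence also in K, T (this S4-model is also a K-model and a T-model).
S5-tableau for the formula:
1. ~(<>[](c | ~(~a & ~c)) -> [](c | ~(~a & ~c))) & <>~b, u
2. ~(<>[](c | ~(~a & ~c)) -> [](c | ~(~a & ~c))), u   [&-rule on 1]
3. <>~b, u   [&-rule on 1]
4. <>[](c | ~(~a & ~c)), u   [~->-rule on 2]
5. ~[](c | ~(~a & ~c)), u   [~->-rule on 2]
6. ~b, v   [<>-rule on 3: fresh world v, uRv]
7. [](c | ~(~a & ~c)), w   [<>-rule on 4: fresh world w, uRw]
8. c | ~(~a & ~c), u   [[]-rule on 7 via wRu]
9. c | ~(~a & ~c), v   [[]-rule on 7 via wRv]
10. c | ~(~a & ~c), w   [[]-rule on 7 via wRw]
11. ~(~a & ~c), u   [|-rule on 8 (branches; this branch)]
12. ~(~a & ~c), v   [|-rule on 9 (branches; this branch)]
13. ~(~a & ~c), w   [|-rule on 10 (branches; this branch)]
14. c, u   [~&-rule on 11 (branches; this branch)]
15. c, v   [~&-rule on 12 (branches; this branch)]
16. c, w   [~&-rule on 13 (branches; this branch)]
17. ~(c | ~(~a & ~c)), x   [~[]-rule on 5: fresh world x, uRx]
18. ~c, x   [~|-rule on 17]
19. ~a & ~c, x   [~|-rule on 17]
20. ~a, x   [&-rule on 19]
21. c | ~(~a & ~c), x   [[]-rule on 7 via wRx]
22. ~(~a & ~c), x   [|-rule on 21 (branches; this branch)]
23. c, x   [~&-rule on 22 (branches; this branch)]
Accessibility: uRu, uRv, uRw, uRx, vRu, vRv, vRw, vRx, wRu, wRv, wRw, wRx, xRu, xRv, xRw, xRx
Branch closes: c and ~c both at x.
Every branch closes (one shown): unsatisfiable in S5.

K, T, S4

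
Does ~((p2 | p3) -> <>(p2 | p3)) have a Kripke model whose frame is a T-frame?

No, unsatisfiable

1. ~((p2 | p3) -> <>(p2 | p3)), u
2. p2 | p3, u
3. ~<>(p2 | p3), u
4. ~(p2 | p3), u
5. ~p2, u
6. ~p3, u
7. p3, u
Accessibility: uRu
Branch closes: p3 and ~p3 both at u.
All branches of the tableau close; one closing branch shown above.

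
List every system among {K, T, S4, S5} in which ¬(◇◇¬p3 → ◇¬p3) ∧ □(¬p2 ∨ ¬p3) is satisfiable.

K, T

S4-tableau for the formula:
1. ¬(◇◇¬p3 → ◇¬p3) ∧ □(¬p2 ∨ ¬p3), 0
2. ¬(◇◇¬p3 → ◇¬p3), 0
3. □(¬p2 ∨ ¬p3), 0
4. ◇◇¬p3, 0
5. ¬◇¬p3, 0
6. ¬p2 ∨ ¬p3, 0
7. p3, 0
8. ¬p2, 0
9. ◇¬p3, 1
10. ¬p2 ∨ ¬p3, 1
11. p3, 1
12. ¬p2, 1
13. ¬p3, 2
14. ¬p2 ∨ ¬p3, 2
15. p3, 2
Accessibility: 0R0, 0R1, 0R2, 1R1, 1R2, 2R2
Branch closes: p3 and ¬p3 both at 2.
Every branch closes (one shown): unsatisfiable in S4, hence also in S5 (every S5-frame is an S4-frame).
T-tableau for the formula:
1. ¬(◇◇¬p3 → ◇¬p3) ∧ □(¬p2 ∨ ¬p3), 0
2. ¬(◇◇¬p3 → ◇¬p3), 0
3. □(¬p2 ∨ ¬p3), 0
4. ◇◇¬p3, 0
5. ¬◇¬p3, 0
6. ¬p2 ∨ ¬p3, 0
7. p3, 0
8. ¬p2, 0
9. ◇¬p3, 1
10. ¬p2 ∨ ¬p3, 1
11. p3, 1
12. ¬p2, 1
13. ¬p3, 2
Accessibility: 0R0, 0R1, 1R1, 1R2, 2R2
Complete open branch: satisfiable in T, hence also in K (this T-model is also a K-model).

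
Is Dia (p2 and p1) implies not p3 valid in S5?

Not valid

Tableau for the negation not (Dia (p2 and p1) implies not p3):
1. not (Dia (p2 and p1) implies not p3), 0
2. Dia (p2 and p1), 0   [neg-implies-rule on 1]
3. p3, 0   [neg-implies-rule on 1]
4. p2 and p1, 1   [Dia-rule on 2: fresh world 1, 0R1]
5. p2, 1   [and-rule on 4]
6. p1, 1   [and-rule on 4]
Accessibility: 0R0, 0R1, 1R0, 1R1
The negation has an open branch (countermodel exists).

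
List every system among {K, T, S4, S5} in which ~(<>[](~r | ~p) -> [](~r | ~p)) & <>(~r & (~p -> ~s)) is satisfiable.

S5-tableau for the formula:
1. ~(<>[](~r | ~p) -> [](~r | ~p)) & <>(~r & (~p -> ~s)), 0
2. ~(<>[](~r | ~p) -> [](~r | ~p)), 0
3. <>(~r & (~p -> ~s)), 0
4. <>[](~r | ~p), 0
5. ~[](~r | ~p), 0
6. ~r & (~p -> ~s), 1
7. ~r, 1
8. ~p -> ~s, 1
9. ~s, 1
10. [](~r | ~p), 2
11. ~r | ~p, 0
12. ~r | ~p, 1
13. ~r | ~p, 2
14. ~p, 0
15. ~p, 1
16. ~p, 2
17. ~(~r | ~p), 3
18. r, 3
19. p, 3
20. ~r | ~p, 3
21. ~p, 3
Accessibility: 0R0, 0R1, 0R2, 0R3, 1R0, 1R1, 1R2, 1R3, 2R0, 2R1, 2R2, 2R3, 3R0, 3R1, 3R2, 3R3
Branch closes: p and ~p both at 3.
Every branch closes (one shown): unsatisfiable in S5.
S4-tableau for the formula:
1. ~(<>[](~r | ~p) -> [](~r | ~p)) & <>(~r & (~p -> ~s)), 0
2. ~(<>[](~r | ~p) -> [](~r | ~p)), 0
3. <>(~r & (~p -> ~s)), 0
4. <>[](~r | ~p), 0
5. ~[](~r | ~p), 0
6. ~r & (~p -> ~s), 1
7. ~r, 1
8. ~p -> ~s, 1
9. ~s, 1
10. [](~r | ~p), 2
11. ~r | ~p, 2
12. ~p, 2
13. ~(~r | ~p), 3
14. r, 3
15. p, 3
Accessibility: 0R0, 0R1, 0R2, 0R3, 1R1, 2R2, 3R3
Complete open branch: satisfiable in S4, hence also in K, T (this S4-model is also a K-model and a T-model).

K, T, S4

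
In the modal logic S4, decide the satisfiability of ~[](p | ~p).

Unsatisfiable (every branch closes)

1. ~[](p | ~p), u
2. ~(p | ~p), v
3. ~p, v
4. p, v
Accessibility: uRu, uRv, vRv
Branch closes: p and ~p both at v.
All branches of the tableau close; one closing branch shown above.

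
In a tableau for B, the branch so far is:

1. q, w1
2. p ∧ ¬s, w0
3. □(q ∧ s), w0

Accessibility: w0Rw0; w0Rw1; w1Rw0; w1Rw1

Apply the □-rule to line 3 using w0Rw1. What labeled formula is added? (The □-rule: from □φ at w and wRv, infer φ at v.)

q ∧ s, w1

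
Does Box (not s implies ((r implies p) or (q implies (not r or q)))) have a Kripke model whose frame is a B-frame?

Satisfiable (open branch found)

1. Box (not s implies ((r implies p) or (q implies (not r or q)))), w0
2. not s implies ((r implies p) or (q implies (not r or q))), w0   [Box-rule on 1 via w0Rw0]
3. (r implies p) or (q implies (not r or q)), w0   [implies-rule on 2 (branches; this branch)]
4. q implies (not r or q), w0   [or-rule on 3 (branches; this branch)]
5. not r or q, w0   [implies-rule on 4 (branches; this branch)]
6. q, w0   [or-rule on 5 (branches; this branch)]
Accessibility: w0Rw0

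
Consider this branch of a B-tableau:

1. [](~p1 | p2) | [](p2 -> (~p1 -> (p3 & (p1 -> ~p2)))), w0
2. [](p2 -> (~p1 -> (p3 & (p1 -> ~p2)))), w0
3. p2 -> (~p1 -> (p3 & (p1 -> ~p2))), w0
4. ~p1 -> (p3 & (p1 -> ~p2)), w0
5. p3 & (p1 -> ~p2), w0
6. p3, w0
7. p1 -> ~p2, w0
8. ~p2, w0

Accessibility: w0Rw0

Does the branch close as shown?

No world carries both an atom and its negation.

No, open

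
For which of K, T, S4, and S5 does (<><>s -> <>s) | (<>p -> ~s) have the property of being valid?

T, S4, S5

K-tableau for the negation ~((<><>s -> <>s) | (<>p -> ~s)):
1. ~((<><>s -> <>s) | (<>p -> ~s)), 0
2. ~(<><>s -> <>s), 0
3. ~(<>p -> ~s), 0
4. <><>s, 0
5. ~<>s, 0
6. <>p, 0
7. s, 0
8. <>s, 1
9. ~s, 1
10. p, 2
11. ~s, 2
12. s, 3
Accessibility: 0R1, 0R2, 1R3
Complete open branch: countermodel on a K-frame, so not valid in K.
T-tableau for the negation ~((<><>s -> <>s) | (<>p -> ~s)):
1. ~((<><>s -> <>s) | (<>p -> ~s)), 0
2. ~(<><>s -> <>s), 0
3. ~(<>p -> ~s), 0
4. <><>s, 0
5. ~<>s, 0
6. <>p, 0
7. s, 0
8. ~s, 0
Accessibility: 0R0
Branch closes: s and ~s both at 0.
Every branch closes (one shown): valid in T, hence also in S4, S5 (every theorem of T is a theorem of S4 and S5).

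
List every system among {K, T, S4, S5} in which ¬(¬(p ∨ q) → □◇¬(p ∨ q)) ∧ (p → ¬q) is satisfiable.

S5-tableau for the formula:
1. ¬(¬(p ∨ q) → □◇¬(p ∨ q)) ∧ (p → ¬q), 0
2. ¬(¬(p ∨ q) → □◇¬(p ∨ q)), 0   [∧-rule on 1]
3. p → ¬q, 0   [∧-rule on 1]
4. ¬(p ∨ q), 0   [¬→-rule on 2]
5. ¬□◇¬(p ∨ q), 0   [¬→-rule on 2]
6. ¬p, 0   [¬∨-rule on 4]
7. ¬q, 0   [¬∨-rule on 4]
8. ¬◇¬(p ∨ q), 1   [¬□-rule on 5: fresh world 1, 0R1]
9. p ∨ q, 0   [¬◇-rule on 8 via 1R0]
10. p ∨ q, 1   [¬◇-rule on 8 via 1R1]
11. q, 0   [∨-rule on 9 (branches; this branch)]
Accessibility: 0R0, 0R1, 1R0, 1R1
Branch closes: q and ¬q both at 0.
Every branch closes (one shown): unsatisfiable in S5.
S4-tableau for the formula:
1. ¬(¬(p ∨ q) → □◇¬(p ∨ q)) ∧ (p → ¬q), 0
2. ¬(¬(p ∨ q) → □◇¬(p ∨ q)), 0   [∧-rule on 1]
3. p → ¬q, 0   [∧-rule on 1]
4. ¬(p ∨ q), 0   [¬→-rule on 2]
5. ¬□◇¬(p ∨ q), 0   [¬→-rule on 2]
6. ¬p, 0   [¬∨-rule on 4]
7. ¬q, 0   [¬∨-rule on 4]
8. ¬◇¬(p ∨ q), 1   [¬□-rule on 5: fresh world 1, 0R1]
9. p ∨ q, 1   [¬◇-rule on 8 via 1R1]
10. q, 1   [∨-rule on 9 (branches; this branch)]
Accessibility: 0R0, 0R1, 1R1
Complete open branch: satisfiable in S4, hence also in K, T (this S4-model is also a K-model and a T-model).

K, T, S4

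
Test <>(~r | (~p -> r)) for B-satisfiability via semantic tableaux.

1. <>(~r | (~p -> r)), u
2. ~r | (~p -> r), v
3. ~p -> r, v
4. r, v
Accessibility: uRu, uRv, vRu, vRv

Satisfiable (open branch found)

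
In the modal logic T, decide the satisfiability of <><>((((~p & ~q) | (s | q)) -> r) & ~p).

Satisfiable (open branch found)

1. <><>((((~p & ~q) | (s | q)) -> r) & ~p), u
2. <>((((~p & ~q) | (s | q)) -> r) & ~p), v   [<>-rule on 1: fresh world v, uRv]
3. (((~p & ~q) | (s | q)) -> r) & ~p, w   [<>-rule on 2: fresh world w, vRw]
4. ((~p & ~q) | (s | q)) -> r, w   [&-rule on 3]
5. ~p, w   [&-rule on 3]
6. r, w   [->-rule on 4 (branches; this branch)]
Accessibility: uRu, uRv, vRv, vRw, wRw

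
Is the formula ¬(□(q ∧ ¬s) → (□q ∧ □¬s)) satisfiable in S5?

Unsatisfiable

1. ¬(□(q ∧ ¬s) → (□q ∧ □¬s)), w0
2. □(q ∧ ¬s), w0
3. ¬(□q ∧ □¬s), w0
4. q ∧ ¬s, w0
5. q, w0
6. ¬s, w0
7. ¬□¬s, w0
8. s, w1
9. q ∧ ¬s, w1
10. q, w1
11. ¬s, w1
Accessibility: w0Rw0, w0Rw1, w1Rw0, w1Rw1
Branch closes: s and ¬s both at w1.
All branches of the tableau close; one closing branch shown above.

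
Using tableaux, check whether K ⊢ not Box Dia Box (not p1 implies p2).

Tableau for the negation Box Dia Box (not p1 implies p2):
1. Box Dia Box (not p1 implies p2), u
The negation has an open branch (countermodel exists).

Invalid (countermodel exists)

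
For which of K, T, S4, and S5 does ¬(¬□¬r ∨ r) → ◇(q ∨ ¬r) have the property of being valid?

T, S4, S5

T-tableau for the negation ¬(¬(¬□¬r ∨ r) → ◇(q ∨ ¬r)):
1. ¬(¬(¬□¬r ∨ r) → ◇(q ∨ ¬r)), u
2. ¬(¬□¬r ∨ r), u   [¬→-rule on 1]
3. ¬◇(q ∨ ¬r), u   [¬→-rule on 1]
4. □¬r, u   [¬∨-rule on 2]
5. ¬r, u   [¬∨-rule on 2]
6. ¬(q ∨ ¬r), u   [¬◇-rule on 3 via uRu]
7. ¬q, u   [¬∨-rule on 6]
8. r, u   [¬∨-rule on 6]
Accessibility: uRu
Branch closes: r and ¬r both at u.
Every branch closes (one shown): valid in T, hence also in S4, S5 (every theorem of T is a theorem of S4 and S5).
K-tableau for the negation ¬(¬(¬□¬r ∨ r) → ◇(q ∨ ¬r)):
1. ¬(¬(¬□¬r ∨ r) → ◇(q ∨ ¬r)), u
2. ¬(¬□¬r ∨ r), u   [¬→-rule on 1]
3. ¬◇(q ∨ ¬r), u   [¬→-rule on 1]
4. □¬r, u   [¬∨-rule on 2]
5. ¬r, u   [¬∨-rule on 2]
Complete open branch: countermodel on a K-frame, so not valid in K.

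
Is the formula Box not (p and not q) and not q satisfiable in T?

Yes, satisfiable

1. Box not (p and not q) and not q, 0
2. Box not (p and not q), 0   [and-rule on 1]
3. not q, 0   [and-rule on 1]
4. not (p and not q), 0   [Box-rule on 2 via 0R0]
5. not p, 0   [neg-and-rule on 4 (branches; this branch)]
Accessibility: 0R0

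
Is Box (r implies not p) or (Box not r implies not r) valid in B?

Yes, valid

Tableau for the negation not (Box (r implies not p) or (Box not r implies not r)):
1. not (Box (r implies not p) or (Box not r implies not r)), 0
2. not Box (r implies not p), 0
3. not (Box not r implies not r), 0
4. Box not r, 0
5. r, 0
6. not r, 0
Accessibility: 0R0
Branch closes: r and not r both at 0.
All branches of the negation close; one closing branch shown above.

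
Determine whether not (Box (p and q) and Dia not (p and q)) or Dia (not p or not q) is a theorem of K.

Valid in K

Tableau for the negation not (not (Box (p and q) and Dia not (p and q)) or Dia (not p or not q)):
1. not (not (Box (p and q) and Dia not (p and q)) or Dia (not p or not q)), u
2. Box (p and q) and Dia not (p and q), u
3. not Dia (not p or not q), u
4. Box (p and q), u
5. Dia not (p and q), u
6. not (p and q), v
7. not (not p or not q), v
8. p, v
9. q, v
10. p and q, v
11. not q, v
Accessibility: uRv
Branch closes: q and not q both at v.
Every branch of the negation's tableau closes; the branch above is one of them.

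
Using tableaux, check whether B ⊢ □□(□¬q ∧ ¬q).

Not valid

Tableau for the negation ¬□□(□¬q ∧ ¬q):
1. ¬□□(□¬q ∧ ¬q), u
2. ¬□(□¬q ∧ ¬q), v
3. ¬(□¬q ∧ ¬q), w
4. q, w
Accessibility: uRu, uRv, vRu, vRv, vRw, wRv, wRw
The negation has an open branch (countermodel exists).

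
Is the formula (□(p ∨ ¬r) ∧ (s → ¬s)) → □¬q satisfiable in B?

1. (□(p ∨ ¬r) ∧ (s → ¬s)) → □¬q, u
2. □¬q, u
3. ¬q, u
Accessibility: uRu

Yes, satisfiable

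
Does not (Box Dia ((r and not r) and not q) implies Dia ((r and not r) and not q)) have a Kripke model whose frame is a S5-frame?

1. not (Box Dia ((r and not r) and not q) implies Dia ((r and not r) and not q)), w0
2. Box Dia ((r and not r) and not q), w0
3. not Dia ((r and not r) and not q), w0
4. Dia ((r and not r) and not q), w0
5. not ((r and not r) and not q), w0
6. not (r and not r), w0
7. r, w0
8. (r and not r) and not q, w1
9. r and not r, w1
10. not q, w1
11. r, w1
12. not r, w1
Accessibility: w0Rw0, w0Rw1, w1Rw0, w1Rw1
Branch closes: r and not r both at w1.
All branches of the tableau close; one closing branch shown above.

Unsatisfiable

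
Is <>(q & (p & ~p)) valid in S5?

No, not valid

Tableau for the negation ~<>(q & (p & ~p)):
1. ~<>(q & (p & ~p)), 0
2. ~(q & (p & ~p)), 0
3. ~(p & ~p), 0
4. p, 0
Accessibility: 0R0
The negation has an open branch (countermodel exists).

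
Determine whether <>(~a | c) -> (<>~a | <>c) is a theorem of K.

Tableau for the negation ~(<>(~a | c) -> (<>~a | <>c)):
1. ~(<>(~a | c) -> (<>~a | <>c)), w0
2. <>(~a | c), w0
3. ~(<>~a | <>c), w0
4. ~<>~a, w0
5. ~<>c, w0
6. ~a | c, w1
7. a, w1
8. ~c, w1
9. c, w1
Accessibility: w0Rw1
Branch closes: c and ~c both at w1.
All branches of the negation close; one closing branch shown above.

Yes, valid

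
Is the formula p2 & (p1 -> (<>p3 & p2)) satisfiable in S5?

1. p2 & (p1 -> (<>p3 & p2)), u
2. p2, u
3. p1 -> (<>p3 & p2), u
4. <>p3 & p2, u
5. <>p3, u
6. p3, v
Accessibility: uRu, uRv, vRu, vRv

Yes, satisfiable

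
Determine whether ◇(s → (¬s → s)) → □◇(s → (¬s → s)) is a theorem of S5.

Valid

Tableau for the negation ¬(◇(s → (¬s → s)) → □◇(s → (¬s → s))):
1. ¬(◇(s → (¬s → s)) → □◇(s → (¬s → s))), w0
2. ◇(s → (¬s → s)), w0
3. ¬□◇(s → (¬s → s)), w0
4. s → (¬s → s), w1
5. ¬s → s, w1
6. s, w1
7. ¬◇(s → (¬s → s)), w2
8. ¬(s → (¬s → s)), w0
9. s, w0
10. ¬(¬s → s), w0
11. ¬s, w0
Accessibility: w0Rw0, w0Rw1, w0Rw2, w1Rw0, w1Rw1, w1Rw2, w2Rw0, w2Rw1, w2Rw2
Branch closes: s and ¬s both at w0.
Every branch of the negation's tableau closes; the branch above is one of them.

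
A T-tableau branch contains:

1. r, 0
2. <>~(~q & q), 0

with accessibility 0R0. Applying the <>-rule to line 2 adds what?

a fresh world 1 with 0R1, and ~(~q & q) at 1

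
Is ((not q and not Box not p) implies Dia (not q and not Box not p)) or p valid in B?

Tableau for the negation not (((not q and not Box not p) implies Dia (not q and not Box not p)) or p):
1. not (((not q and not Box not p) implies Dia (not q and not Box not p)) or p), u
2. not ((not q and not Box not p) implies Dia (not q and not Box not p)), u
3. not p, u
4. not q and not Box not p, u
5. not Dia (not q and not Box not p), u
6. not q, u
7. not Box not p, u
8. not (not q and not Box not p), u
9. Box not p, u
10. p, v
11. not (not q and not Box not p), v
12. not p, v
Accessibility: uRu, uRv, vRu, vRv
Branch closes: p and not p both at v.
Every branch of the negation's tableau closes; the branch above is one of them.

Valid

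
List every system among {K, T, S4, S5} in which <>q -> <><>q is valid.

K-tableau for the negation ~(<>q -> <><>q):
1. ~(<>q -> <><>q), u
2. <>q, u
3. ~<><>q, u
4. q, v
5. ~<>q, v
Accessibility: uRv
Complete open branch: countermodel on a K-frame, so not valid in K.
T-tableau for the negation ~(<>q -> <><>q):
1. ~(<>q -> <><>q), u
2. <>q, u
3. ~<><>q, u
4. ~<>q, u
5. ~q, u
6. q, v
7. ~<>q, v
8. ~q, v
Accessibility: uRu, uRv, vRv
Branch closes: q and ~q both at v.
Every branch closes (one shown): valid in T, hence also in S4, S5 (every theorem of T is a theorem of S4 and S5).

T, S4, S5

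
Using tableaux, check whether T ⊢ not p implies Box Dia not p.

Tableau for the negation not (not p implies Box Dia not p):
1. not (not p implies Box Dia not p), w0
2. not p, w0   [neg-implies-rule on 1]
3. not Box Dia not p, w0   [neg-implies-rule on 1]
4. not Dia not p, w1   [neg-Box-rule on 3: fresh world w1, w0Rw1]
5. p, w1   [neg-Dia-rule on 4 via w1Rw1]
Accessibility: w0Rw0, w0Rw1, w1Rw1
The negation has an open branch (countermodel exists).

Invalid (countermodel exists)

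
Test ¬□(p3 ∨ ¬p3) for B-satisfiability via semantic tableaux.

1. ¬□(p3 ∨ ¬p3), 0
2. ¬(p3 ∨ ¬p3), 1
3. ¬p3, 1
4. p3, 1
Accessibility: 0R0, 0R1, 1R0, 1R1
Branch closes: p3 and ¬p3 both at 1.
All branches of the tableau close; one closing branch shown above.

Unsatisfiable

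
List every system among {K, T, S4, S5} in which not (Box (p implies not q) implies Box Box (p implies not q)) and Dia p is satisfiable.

T-tableau for the formula:
1. not (Box (p implies not q) implies Box Box (p implies not q)) and Dia p, 0
2. not (Box (p implies not q) implies Box Box (p implies not q)), 0
3. Dia p, 0
4. Box (p implies not q), 0
5. not Box Box (p implies not q), 0
6. p implies not q, 0
7. not q, 0
8. p, 1
9. p implies not q, 1
10. not q, 1
11. not Box (p implies not q), 2
12. p implies not q, 2
13. not q, 2
14. not (p implies not q), 3
15. p, 3
16. q, 3
Accessibility: 0R0, 0R1, 0R2, 1R1, 2R2, 2R3, 3R3
Complete open branch: satisfiable in T, hence also in K (this T-model is also a K-model).
S4-tableau for the formula:
1. not (Box (p implies not q) implies Box Box (p implies not q)) and Dia p, 0
2. not (Box (p implies not q) implies Box Box (p implies not q)), 0
3. Dia p, 0
4. Box (p implies not q), 0
5. not Box Box (p implies not q), 0
6. p implies not q, 0
7. not q, 0
8. p, 1
9. p implies not q, 1
10. not q, 1
11. not Box (p implies not q), 2
12. p implies not q, 2
13. not q, 2
14. not (p implies not q), 3
15. p, 3
16. q, 3
17. p implies not q, 3
18. not q, 3
Accessibility: 0R0, 0R1, 0R2, 0R3, 1R1, 2R2, 2R3, 3R3
Branch closes: q and not q both at 3.
Every branch closes (one shown): unsatisfiable in S4, hence also in S5 (every S5-frame is an S4-frame).

K, T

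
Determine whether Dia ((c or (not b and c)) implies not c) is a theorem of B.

Tableau for the negation not Dia ((c or (not b and c)) implies not c):
1. not Dia ((c or (not b and c)) implies not c), w0
2. not ((c or (not b and c)) implies not c), w0
3. c or (not b and c), w0
4. c, w0
5. not b and c, w0
6. not b, w0
Accessibility: w0Rw0
The negation has an open branch (countermodel exists).

Invalid (countermodel exists)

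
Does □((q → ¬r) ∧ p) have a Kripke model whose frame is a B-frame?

1. □((q → ¬r) ∧ p), u
2. (q → ¬r) ∧ p, u
3. q → ¬r, u
4. p, u
5. ¬r, u
Accessibility: uRu

Yes, satisfiable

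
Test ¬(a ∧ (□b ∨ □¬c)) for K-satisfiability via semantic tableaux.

Yes, satisfiable

1. ¬(a ∧ (□b ∨ □¬c)), 0
2. ¬(□b ∨ □¬c), 0   [¬∧-rule on 1 (branches; this branch)]
3. ¬□b, 0   [¬∨-rule on 2]
4. ¬□¬c, 0   [¬∨-rule on 2]
5. ¬b, 1   [¬□-rule on 3: fresh world 1, 0R1]
6. c, 2   [¬□-rule on 4: fresh world 2, 0R2]
Accessibility: 0R1, 0R2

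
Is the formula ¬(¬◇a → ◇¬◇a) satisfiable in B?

1. ¬(¬◇a → ◇¬◇a), u
2. ¬◇a, u
3. ¬◇¬◇a, u
4. ¬a, u
5. ◇a, u
6. a, v
7. ¬a, v
Accessibility: uRu, uRv, vRu, vRv
Branch closes: a and ¬a both at v.
Every branch closes; the branch above is one of them.

No, unsatisfiable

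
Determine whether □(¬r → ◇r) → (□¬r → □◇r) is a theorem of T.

Tableau for the negation ¬(□(¬r → ◇r) → (□¬r → □◇r)):
1. ¬(□(¬r → ◇r) → (□¬r → □◇r)), u
2. □(¬r → ◇r), u   [¬→-rule on 1]
3. ¬(□¬r → □◇r), u   [¬→-rule on 1]
4. □¬r, u   [¬→-rule on 3]
5. ¬□◇r, u   [¬→-rule on 3]
6. ¬r → ◇r, u   [□-rule on 2 via uRu]
7. ¬r, u   [□-rule on 4 via uRu]
8. ◇r, u   [→-rule on 6 (branches; this branch)]
9. ¬◇r, v   [¬□-rule on 5: fresh world v, uRv]
10. ¬r → ◇r, v   [□-rule on 2 via uRv]
11. ¬r, v   [□-rule on 4 via uRv]
12. ◇r, v   [→-rule on 10 (branches; this branch)]
13. r, w   [◇-rule on 8: fresh world w, uRw]
14. ¬r → ◇r, w   [□-rule on 2 via uRw]
15. ¬r, w   [□-rule on 4 via uRw]
Accessibility: uRu, uRv, uRw, vRv, wRw
Branch closes: r and ¬r both at w.
All branches of the negation close; one closing branch shown above.

Valid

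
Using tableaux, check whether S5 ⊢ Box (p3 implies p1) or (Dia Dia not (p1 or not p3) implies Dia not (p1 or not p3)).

Tableau for the negation not (Box (p3 implies p1) or (Dia Dia not (p1 or not p3) implies Dia not (p1 or not p3))):
1. not (Box (p3 implies p1) or (Dia Dia not (p1 or not p3) implies Dia not (p1 or not p3))), u
2. not Box (p3 implies p1), u
3. not (Dia Dia not (p1 or not p3) implies Dia not (p1 or not p3)), u
4. Dia Dia not (p1 or not p3), u
5. not Dia not (p1 or not p3), u
6. p1 or not p3, u
7. not p3, u
8. not (p3 implies p1), v
9. p3, v
10. not p1, v
11. p1 or not p3, v
12. not p3, v
Accessibility: uRu, uRv, vRu, vRv
Branch closes: p3 and not p3 both at v.
Every branch of the negation's tableau closes; the branch above is one of them.

Yes, valid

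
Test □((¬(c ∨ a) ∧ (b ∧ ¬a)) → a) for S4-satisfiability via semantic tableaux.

Yes, satisfiable

1. □((¬(c ∨ a) ∧ (b ∧ ¬a)) → a), 0
2. (¬(c ∨ a) ∧ (b ∧ ¬a)) → a, 0
3. a, 0
Accessibility: 0R0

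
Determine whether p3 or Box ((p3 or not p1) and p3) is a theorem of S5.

Tableau for the negation not (p3 or Box ((p3 or not p1) and p3)):
1. not (p3 or Box ((p3 or not p1) and p3)), w0
2. not p3, w0
3. not Box ((p3 or not p1) and p3), w0
4. not ((p3 or not p1) and p3), w1
5. not p3, w1
Accessibility: w0Rw0, w0Rw1, w1Rw0, w1Rw1
The negation has an open branch (countermodel exists).

Invalid (countermodel exists)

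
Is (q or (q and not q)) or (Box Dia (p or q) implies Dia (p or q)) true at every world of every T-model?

Yes, valid

Tableau for the negation not ((q or (q and not q)) or (Box Dia (p or q) implies Dia (p or q))):
1. not ((q or (q and not q)) or (Box Dia (p or q) implies Dia (p or q))), w0
2. not (q or (q and not q)), w0
3. not (Box Dia (p or q) implies Dia (p or q)), w0
4. not q, w0
5. not (q and not q), w0
6. Box Dia (p or q), w0
7. not Dia (p or q), w0
8. Dia (p or q), w0
9. not (p or q), w0
10. not p, w0
11. p or q, w1
12. Dia (p or q), w1
13. not (p or q), w1
14. not p, w1
15. not q, w1
16. q, w1
Accessibility: w0Rw0, w0Rw1, w1Rw1
Branch closes: q and not q both at w1.
Every branch of the negation's tableau closes; the branch above is one of them.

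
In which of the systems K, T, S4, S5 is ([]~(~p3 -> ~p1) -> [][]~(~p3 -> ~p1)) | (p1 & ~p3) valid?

T-tableau for the negation ~(([]~(~p3 -> ~p1) -> [][]~(~p3 -> ~p1)) | (p1 & ~p3)):
1. ~(([]~(~p3 -> ~p1) -> [][]~(~p3 -> ~p1)) | (p1 & ~p3)), w0
2. ~([]~(~p3 -> ~p1) -> [][]~(~p3 -> ~p1)), w0
3. ~(p1 & ~p3), w0
4. []~(~p3 -> ~p1), w0
5. ~[][]~(~p3 -> ~p1), w0
6. ~(~p3 -> ~p1), w0
7. ~p3, w0
8. p1, w0
9. p3, w0
Accessibility: w0Rw0
Branch closes: p3 and ~p3 both at w0.
Every branch closes (one shown): valid in T, hence also in S4, S5 (every theorem of T is a theorem of S4 and S5).
K-tableau for the negation ~(([]~(~p3 -> ~p1) -> [][]~(~p3 -> ~p1)) | (p1 & ~p3)):
1. ~(([]~(~p3 -> ~p1) -> [][]~(~p3 -> ~p1)) | (p1 & ~p3)), w0
2. ~([]~(~p3 -> ~p1) -> [][]~(~p3 -> ~p1)), w0
3. ~(p1 & ~p3), w0
4. []~(~p3 -> ~p1), w0
5. ~[][]~(~p3 -> ~p1), w0
6. p3, w0
7. ~[]~(~p3 -> ~p1), w1
8. ~(~p3 -> ~p1), w1
9. ~p3, w1
10. p1, w1
11. ~p3 -> ~p1, w2
12. ~p1, w2
Accessibility: w0Rw1, w1Rw2
Complete open branch: countermodel on a K-frame, so not valid in K.

T, S4, S5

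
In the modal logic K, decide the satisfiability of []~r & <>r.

1. []~r & <>r, u
2. []~r, u
3. <>r, u
4. r, v
5. ~r, v
Accessibility: uRv
Branch closes: r and ~r both at v.
(One branch shown.) All branches close.

No, unsatisfiable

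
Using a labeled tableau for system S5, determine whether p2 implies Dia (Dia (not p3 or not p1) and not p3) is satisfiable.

1. p2 implies Dia (Dia (not p3 or not p1) and not p3), u
2. Dia (Dia (not p3 or not p1) and not p3), u
3. Dia (not p3 or not p1) and not p3, v
4. Dia (not p3 or not p1), v
5. not p3, v
6. not p3 or not p1, w
7. not p1, w
Accessibility: uRu, uRv, uRw, vRu, vRv, vRw, wRu, wRv, wRw

Yes, satisfiable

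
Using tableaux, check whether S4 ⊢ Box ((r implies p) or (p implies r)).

Tableau for the negation not Box ((r implies p) or (p implies r)):
1. not Box ((r implies p) or (p implies r)), 0
2. not ((r implies p) or (p implies r)), 1
3. not (r implies p), 1
4. not (p implies r), 1
5. r, 1
6. not p, 1
7. p, 1
8. not r, 1
Accessibility: 0R0, 0R1, 1R1
Branch closes: p and not p both at 1.
Every branch of the negation's tableau closes; the branch above is one of them.

Valid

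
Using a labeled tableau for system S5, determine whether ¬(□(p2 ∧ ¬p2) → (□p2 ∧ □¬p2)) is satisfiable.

1. ¬(□(p2 ∧ ¬p2) → (□p2 ∧ □¬p2)), w0
2. □(p2 ∧ ¬p2), w0
3. ¬(□p2 ∧ □¬p2), w0
4. p2 ∧ ¬p2, w0
5. p2, w0
6. ¬p2, w0
Accessibility: w0Rw0
Branch closes: p2 and ¬p2 both at w0.
(One branch shown.) All branches close.

Unsatisfiable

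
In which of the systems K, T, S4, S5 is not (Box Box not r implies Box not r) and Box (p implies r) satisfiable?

K-tableau for the formula:
1. not (Box Box not r implies Box not r) and Box (p implies r), 0
2. not (Box Box not r implies Box not r), 0   [and-rule on 1]
3. Box (p implies r), 0   [and-rule on 1]
4. Box Box not r, 0   [neg-implies-rule on 2]
5. not Box not r, 0   [neg-implies-rule on 2]
6. r, 1   [neg-Box-rule on 5: fresh world 1, 0R1]
7. p implies r, 1   [Box-rule on 3 via 0R1]
8. Box not r, 1   [Box-rule on 4 via 0R1]
Accessibility: 0R1
Complete open branch: satisfiable in K.
T-tableau for the formula:
1. not (Box Box not r implies Box not r) and Box (p implies r), 0
2. not (Box Box not r implies Box not r), 0   [and-rule on 1]
3. Box (p implies r), 0   [and-rule on 1]
4. Box Box not r, 0   [neg-implies-rule on 2]
5. not Box not r, 0   [neg-implies-rule on 2]
6. p implies r, 0   [Box-rule on 3 via 0R0]
7. Box not r, 0   [Box-rule on 4 via 0R0]
8. not r, 0   [Box-rule on 7 via 0R0]
9. not p, 0   [implies-rule on 6 (branches; this branch)]
10. r, 1   [neg-Box-rule on 5: fresh world 1, 0R1]
11. p implies r, 1   [Box-rule on 3 via 0R1]
12. Box not r, 1   [Box-rule on 4 via 0R1]
13. not r, 1   [Box-rule on 7 via 0R1]
Accessibility: 0R0, 0R1, 1R1
Branch closes: r and not r both at 1.
Every branch closes (one shown): unsatisfiable in T, hence also in S4, S5 (every S4/S5-frame is a T-frame).

K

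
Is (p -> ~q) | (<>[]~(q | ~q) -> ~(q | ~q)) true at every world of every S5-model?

Yes, valid

Tableau for the negation ~((p -> ~q) | (<>[]~(q | ~q) -> ~(q | ~q))):
1. ~((p -> ~q) | (<>[]~(q | ~q) -> ~(q | ~q))), 0
2. ~(p -> ~q), 0
3. ~(<>[]~(q | ~q) -> ~(q | ~q)), 0
4. p, 0
5. q, 0
6. <>[]~(q | ~q), 0
7. q | ~q, 0
8. []~(q | ~q), 1
9. ~(q | ~q), 0
10. ~q, 0
Accessibility: 0R0, 0R1, 1R0, 1R1
Branch closes: q and ~q both at 0.
All branches of the negation close; one closing branch shown above.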